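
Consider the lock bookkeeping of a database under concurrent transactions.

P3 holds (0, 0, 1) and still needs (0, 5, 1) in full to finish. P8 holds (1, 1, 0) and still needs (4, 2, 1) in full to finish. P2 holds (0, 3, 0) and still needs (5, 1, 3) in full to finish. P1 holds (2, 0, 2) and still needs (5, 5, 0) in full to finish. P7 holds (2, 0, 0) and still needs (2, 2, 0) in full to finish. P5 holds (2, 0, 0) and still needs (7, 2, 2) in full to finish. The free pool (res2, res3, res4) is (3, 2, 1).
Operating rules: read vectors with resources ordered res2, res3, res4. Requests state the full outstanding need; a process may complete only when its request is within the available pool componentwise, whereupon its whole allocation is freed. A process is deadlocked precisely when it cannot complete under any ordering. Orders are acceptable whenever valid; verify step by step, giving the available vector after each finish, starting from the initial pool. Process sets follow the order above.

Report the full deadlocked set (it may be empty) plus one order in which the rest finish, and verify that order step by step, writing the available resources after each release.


Deadlocked: P3, P2, P1 and P5.
Key observation: after P7, P8 the pool peaks at (6, 3, 1), and each blocked process is short somewhere: P3 on res3; P2 on res4; P1 on res3; P5 on res2, res4.
A valid finishing order for the others: P7, P8. Walking it through:
  pool = (3, 2, 1)
  P7: need (2, 2, 0) fits (3, 2, 1); releases (2, 0, 0), pool now (5, 2, 1)
  P8: need (4, 2, 1) fits (5, 2, 1); releases (1, 1, 0), pool now (6, 3, 1)
The stuck group stays short no matter what:
  blocked: P3 wants (0, 5, 1), pool (6, 3, 1) — not enough res3
  blocked: P2 wants (5, 1, 3), pool (6, 3, 1) — not enough res4
  blocked: P1 wants (5, 5, 0), pool (6, 3, 1) — not enough res3
  blocked: P5 wants (7, 2, 2), pool (6, 3, 1) — not enough res2 and res4


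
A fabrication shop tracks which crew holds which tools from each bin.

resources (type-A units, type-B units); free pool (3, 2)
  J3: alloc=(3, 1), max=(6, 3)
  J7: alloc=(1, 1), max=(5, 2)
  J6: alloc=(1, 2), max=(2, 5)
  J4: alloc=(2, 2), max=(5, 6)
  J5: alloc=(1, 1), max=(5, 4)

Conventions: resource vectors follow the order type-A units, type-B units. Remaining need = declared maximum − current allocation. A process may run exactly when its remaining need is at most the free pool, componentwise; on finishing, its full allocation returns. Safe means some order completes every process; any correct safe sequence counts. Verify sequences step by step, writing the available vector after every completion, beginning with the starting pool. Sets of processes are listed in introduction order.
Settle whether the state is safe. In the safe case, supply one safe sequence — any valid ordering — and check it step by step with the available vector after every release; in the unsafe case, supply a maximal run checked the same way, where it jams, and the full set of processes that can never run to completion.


SAFE. One safe sequence: J3, J5, J4, J7, J6.
Key observation: J3 marks the first exact bind of the order: its need (3, 2) fits the free (3, 2) with zero slack on a requested resource.
Walking it through:
  pool = (3, 2)
  J3 needs (3, 2) <= (3, 2) -> finishes; pool += (3, 1) = (6, 3)
  J5 needs (4, 3) <= (6, 3) -> finishes; pool += (1, 1) = (7, 4)
  J4 needs (3, 4) <= (7, 4) -> finishes; pool += (2, 2) = (9, 6)
  J7 needs (4, 1) <= (9, 6) -> finishes; pool += (1, 1) = (10, 7)
  J6 needs (1, 3) <= (10, 7) -> finishes; pool += (1, 2) = (11, 9)


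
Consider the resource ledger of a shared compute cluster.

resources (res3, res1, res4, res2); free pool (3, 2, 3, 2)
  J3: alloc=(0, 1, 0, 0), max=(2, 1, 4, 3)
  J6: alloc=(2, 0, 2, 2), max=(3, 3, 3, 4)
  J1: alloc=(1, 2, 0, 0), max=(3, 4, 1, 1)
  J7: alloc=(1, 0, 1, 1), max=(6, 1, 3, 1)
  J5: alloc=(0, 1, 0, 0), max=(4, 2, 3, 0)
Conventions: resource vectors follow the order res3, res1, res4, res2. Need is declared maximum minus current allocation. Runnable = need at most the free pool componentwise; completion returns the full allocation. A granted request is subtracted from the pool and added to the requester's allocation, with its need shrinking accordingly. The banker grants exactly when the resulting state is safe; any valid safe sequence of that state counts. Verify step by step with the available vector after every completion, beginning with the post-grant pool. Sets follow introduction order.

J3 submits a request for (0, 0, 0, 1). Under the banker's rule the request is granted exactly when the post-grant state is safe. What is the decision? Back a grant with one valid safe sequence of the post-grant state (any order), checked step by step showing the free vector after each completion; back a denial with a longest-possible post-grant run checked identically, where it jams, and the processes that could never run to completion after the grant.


DENY — the pretend-granted state is unsafe.
Key observation: after J1, J5 the pool peaks at (4, 5, 3, 1), and each blocked process is short somewhere: J3 on res4, res2; J6 on res2; J7 on res3.
Pretend the grant happened; the run J1, J5 goes as far as possible. Walking it through:
  pool = (3, 2, 3, 1)
  J1: need (2, 2, 1, 1) fits (3, 2, 3, 1); releases (1, 2, 0, 0), pool now (4, 4, 3, 1)
  J5: need (4, 1, 3, 0) fits (4, 4, 3, 1); releases (0, 1, 0, 0), pool now (4, 5, 3, 1)
  J3 cannot run: need (2, 0, 4, 2) vs free (4, 5, 3, 1) (insufficient res4 and res2)
  J6 cannot run: need (1, 3, 1, 2) vs free (4, 5, 3, 1) (insufficient res2)
  J7 cannot run: need (5, 1, 2, 0) vs free (4, 5, 3, 1) (insufficient res3)
Post-grant, the permanently blocked set is J3, J6 and J7.


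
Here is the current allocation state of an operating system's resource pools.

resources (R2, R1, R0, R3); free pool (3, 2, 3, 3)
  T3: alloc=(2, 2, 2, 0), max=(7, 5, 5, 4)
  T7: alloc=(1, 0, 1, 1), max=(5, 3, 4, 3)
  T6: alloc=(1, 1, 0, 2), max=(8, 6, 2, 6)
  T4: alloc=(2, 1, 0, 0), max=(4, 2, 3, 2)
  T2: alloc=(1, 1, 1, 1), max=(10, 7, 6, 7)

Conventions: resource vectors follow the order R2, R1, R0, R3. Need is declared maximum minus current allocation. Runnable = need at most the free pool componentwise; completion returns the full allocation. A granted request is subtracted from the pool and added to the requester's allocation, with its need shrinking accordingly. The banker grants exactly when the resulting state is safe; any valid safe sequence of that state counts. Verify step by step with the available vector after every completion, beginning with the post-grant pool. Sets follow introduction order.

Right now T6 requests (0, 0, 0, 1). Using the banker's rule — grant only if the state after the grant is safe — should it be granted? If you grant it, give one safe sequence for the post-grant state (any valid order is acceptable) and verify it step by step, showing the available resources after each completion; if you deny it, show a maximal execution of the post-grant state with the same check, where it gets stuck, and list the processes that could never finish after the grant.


DENY: after the grant no complete ordering would exist.
Key observation: after T4, T7 the pool peaks at (6, 3, 4, 3), and each blocked process is short somewhere: T3 on R3; T6 on R2, R1; T2 on R2, R1, R0, R3.
After a pretend grant, a maximal execution: T4, T7 — then nothing else fits. Walking it through:
  pool = (3, 2, 3, 2)
  T4: need (2, 1, 3, 2) fits (3, 2, 3, 2); releases (2, 1, 0, 0), pool now (5, 3, 3, 2)
  T7: need (4, 3, 3, 2) fits (5, 3, 3, 2); releases (1, 0, 1, 1), pool now (6, 3, 4, 3)
  blocked: T3 wants (5, 3, 3, 4), pool (6, 3, 4, 3) — not enough R3
  blocked: T6 wants (7, 5, 2, 3), pool (6, 3, 4, 3) — not enough R2 and R1
  blocked: T2 wants (9, 6, 5, 6), pool (6, 3, 4, 3) — not enough R2, R1, R0 and R3
Had the request been granted, T3, T6 and T2 could never finish.


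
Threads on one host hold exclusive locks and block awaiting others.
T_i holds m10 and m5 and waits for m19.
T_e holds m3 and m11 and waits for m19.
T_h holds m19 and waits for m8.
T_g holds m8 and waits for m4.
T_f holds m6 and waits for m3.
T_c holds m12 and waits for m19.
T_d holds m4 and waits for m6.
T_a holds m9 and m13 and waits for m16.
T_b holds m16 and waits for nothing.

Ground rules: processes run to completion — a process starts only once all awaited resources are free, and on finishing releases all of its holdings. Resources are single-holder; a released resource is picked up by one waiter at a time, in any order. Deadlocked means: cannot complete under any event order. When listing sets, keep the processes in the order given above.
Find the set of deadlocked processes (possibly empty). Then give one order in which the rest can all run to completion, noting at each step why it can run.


Deadlocked set: T_i, T_e, T_h, T_g, T_f, T_c and T_d.
Key observation: the knot is the closed ring of waits T_h -> T_g -> T_d -> T_f -> T_e -> T_h; T_i and T_c wait into the deadlock from upstream.
The rest can finish in the order T_b, T_a.
Step-by-step check:
  run T_b (it waits on nothing); releases m16
  run T_a (all its waits — m16 — are resolved); releases m9 and m13


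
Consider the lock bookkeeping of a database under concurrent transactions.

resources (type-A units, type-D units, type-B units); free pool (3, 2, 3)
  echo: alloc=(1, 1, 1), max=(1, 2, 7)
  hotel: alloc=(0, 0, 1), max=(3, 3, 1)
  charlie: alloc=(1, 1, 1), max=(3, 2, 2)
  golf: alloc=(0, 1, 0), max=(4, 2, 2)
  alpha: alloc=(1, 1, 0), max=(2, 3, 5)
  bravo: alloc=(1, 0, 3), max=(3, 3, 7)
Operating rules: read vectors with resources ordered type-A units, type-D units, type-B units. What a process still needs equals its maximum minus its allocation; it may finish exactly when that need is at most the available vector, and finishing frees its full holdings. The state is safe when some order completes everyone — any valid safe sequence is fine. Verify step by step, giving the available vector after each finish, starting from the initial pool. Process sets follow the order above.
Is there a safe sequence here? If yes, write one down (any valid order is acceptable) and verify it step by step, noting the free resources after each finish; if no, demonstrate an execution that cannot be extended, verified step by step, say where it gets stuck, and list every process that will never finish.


The state is SAFE; one workable sequence: charlie, golf, bravo, echo, hotel, alpha.
Key observation: at golf the run first touches a limit — (4, 1, 2) against (4, 3, 4), exact on a resource it actually requests.
Verifying each step:
  pool = (3, 2, 3)
  charlie needs (2, 1, 1) <= (3, 2, 3) -> finishes; pool += (1, 1, 1) = (4, 3, 4)
  golf needs (4, 1, 2) <= (4, 3, 4) -> finishes; pool += (0, 1, 0) = (4, 4, 4)
  bravo needs (2, 3, 4) <= (4, 4, 4) -> finishes; pool += (1, 0, 3) = (5, 4, 7)
  echo needs (0, 1, 6) <= (5, 4, 7) -> finishes; pool += (1, 1, 1) = (6, 5, 8)
  hotel needs (3, 3, 0) <= (6, 5, 8) -> finishes; pool += (0, 0, 1) = (6, 5, 9)
  alpha needs (1, 2, 5) <= (6, 5, 9) -> finishes; pool += (1, 1, 0) = (7, 6, 9)


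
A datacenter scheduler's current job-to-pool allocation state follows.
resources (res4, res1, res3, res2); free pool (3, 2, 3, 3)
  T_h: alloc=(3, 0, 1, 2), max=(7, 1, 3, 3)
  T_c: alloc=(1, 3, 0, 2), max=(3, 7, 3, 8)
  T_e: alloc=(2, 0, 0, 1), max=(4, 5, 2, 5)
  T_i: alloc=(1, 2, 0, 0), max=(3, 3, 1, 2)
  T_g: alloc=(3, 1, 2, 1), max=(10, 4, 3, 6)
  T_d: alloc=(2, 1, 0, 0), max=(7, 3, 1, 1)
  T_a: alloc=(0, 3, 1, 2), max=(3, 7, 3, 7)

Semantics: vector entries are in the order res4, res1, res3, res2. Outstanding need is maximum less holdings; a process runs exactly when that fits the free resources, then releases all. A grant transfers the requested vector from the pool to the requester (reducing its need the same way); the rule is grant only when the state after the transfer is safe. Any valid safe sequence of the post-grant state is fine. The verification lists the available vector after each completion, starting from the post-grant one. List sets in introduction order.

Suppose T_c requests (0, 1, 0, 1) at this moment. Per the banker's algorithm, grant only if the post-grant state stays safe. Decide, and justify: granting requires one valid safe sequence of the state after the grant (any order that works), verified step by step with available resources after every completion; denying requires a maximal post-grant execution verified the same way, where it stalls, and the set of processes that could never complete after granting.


DENY: after the grant no complete ordering would exist.
Key observation: after T_i, T_h, T_d the pool peaks at (9, 4, 4, 4), and each blocked process is short somewhere: T_c on res2; T_e on res1; T_g on res2; T_a on res2.
On the post-grant state, T_i, T_h, T_d is a maximal run — nothing extends it. Verifying each step:
  pool = (3, 1, 3, 2)
  run T_i (needs (2, 1, 1, 2), free (3, 1, 3, 2)); after release of (1, 2, 0, 0) the pool is (4, 3, 3, 2)
  run T_h (needs (4, 1, 2, 1), free (4, 3, 3, 2)); after release of (3, 0, 1, 2) the pool is (7, 3, 4, 4)
  run T_d (needs (5, 2, 1, 1), free (7, 3, 4, 4)); after release of (2, 1, 0, 0) the pool is (9, 4, 4, 4)
  blocked: T_c wants (2, 3, 3, 5), pool (9, 4, 4, 4) — not enough res2
  blocked: T_e wants (2, 5, 2, 4), pool (9, 4, 4, 4) — not enough res1
  blocked: T_g wants (7, 3, 1, 5), pool (9, 4, 4, 4) — not enough res2
  blocked: T_a wants (3, 4, 2, 5), pool (9, 4, 4, 4) — not enough res2
Processes that could never finish after the grant: T_c, T_e, T_g and T_a.


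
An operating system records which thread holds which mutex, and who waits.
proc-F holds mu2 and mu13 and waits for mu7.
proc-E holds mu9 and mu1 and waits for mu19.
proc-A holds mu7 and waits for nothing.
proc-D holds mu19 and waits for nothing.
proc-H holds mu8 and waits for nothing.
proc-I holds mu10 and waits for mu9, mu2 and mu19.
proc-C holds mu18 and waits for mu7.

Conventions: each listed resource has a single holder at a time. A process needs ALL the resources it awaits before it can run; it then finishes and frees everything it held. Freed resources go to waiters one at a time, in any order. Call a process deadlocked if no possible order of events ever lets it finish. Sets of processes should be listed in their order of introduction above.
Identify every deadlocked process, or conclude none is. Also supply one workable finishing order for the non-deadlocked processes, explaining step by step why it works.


The deadlocked set is empty.
Key observation: the wait relation is loop-free; peeling off processes with no waits unwinds the whole state.
A valid finishing order for the others: proc-A, proc-C, proc-D, proc-E, proc-F, proc-H, proc-I.
Check, step by step:
  proc-A: no waits; runs immediately, freeing mu7
  proc-C: everything it awaited (mu7) is free; runs, freeing mu18
  proc-D: no waits; runs immediately, freeing mu19
  proc-E: everything it awaited (mu19) is free; runs, freeing mu9 and mu1
  proc-F: everything it awaited (mu7) is free; runs, freeing mu2 and mu13
  proc-H: no waits; runs immediately, freeing mu8
  proc-I: everything it awaited (mu9, mu2 and mu19) is free; runs, freeing mu10


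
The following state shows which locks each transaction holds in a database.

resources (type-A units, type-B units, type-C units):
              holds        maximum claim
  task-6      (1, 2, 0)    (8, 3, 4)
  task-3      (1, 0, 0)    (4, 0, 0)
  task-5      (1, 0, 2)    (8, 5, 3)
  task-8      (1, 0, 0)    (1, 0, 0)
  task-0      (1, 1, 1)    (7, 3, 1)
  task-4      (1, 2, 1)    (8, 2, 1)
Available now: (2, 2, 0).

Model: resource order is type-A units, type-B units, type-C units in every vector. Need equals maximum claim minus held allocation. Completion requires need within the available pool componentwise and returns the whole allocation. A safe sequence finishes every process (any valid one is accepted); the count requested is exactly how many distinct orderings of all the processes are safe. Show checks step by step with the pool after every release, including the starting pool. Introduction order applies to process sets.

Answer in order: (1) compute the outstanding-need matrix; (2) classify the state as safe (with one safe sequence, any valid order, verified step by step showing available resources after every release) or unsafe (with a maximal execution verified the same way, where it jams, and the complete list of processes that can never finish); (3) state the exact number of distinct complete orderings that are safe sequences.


(1) Remaining need (order type-A units, type-B units, type-C units):
  task-6: (7, 1, 4)
  task-3: (3, 0, 0)
  task-5: (7, 5, 1)
  task-8: (0, 0, 0)
  task-0: (6, 2, 0)
  task-4: (7, 0, 0)
(2) The state is UNSAFE.
Key observation: the wall is type-A units: completing task-8, task-3 brings the pool only to (4, 2, 0), and all the rest need more.
A maximal execution: task-8, task-3 — then nothing else fits. Verifying each step:
  pool = (2, 2, 0)
  task-8: need (0, 0, 0) fits (2, 2, 0); releases (1, 0, 0), pool now (3, 2, 0)
  task-3: need (3, 0, 0) fits (3, 2, 0); releases (1, 0, 0), pool now (4, 2, 0)
  blocked: task-6 wants (7, 1, 4), pool (4, 2, 0) — not enough type-A units and type-C units
  blocked: task-5 wants (7, 5, 1), pool (4, 2, 0) — not enough type-A units, type-B units and type-C units
  blocked: task-0 wants (6, 2, 0), pool (4, 2, 0) — not enough type-A units
  blocked: task-4 wants (7, 0, 0), pool (4, 2, 0) — not enough type-A units
Never able to finish: task-6, task-5, task-0 and task-4.
(3) The exact count: 0 of the possible complete orderings are safe sequences.


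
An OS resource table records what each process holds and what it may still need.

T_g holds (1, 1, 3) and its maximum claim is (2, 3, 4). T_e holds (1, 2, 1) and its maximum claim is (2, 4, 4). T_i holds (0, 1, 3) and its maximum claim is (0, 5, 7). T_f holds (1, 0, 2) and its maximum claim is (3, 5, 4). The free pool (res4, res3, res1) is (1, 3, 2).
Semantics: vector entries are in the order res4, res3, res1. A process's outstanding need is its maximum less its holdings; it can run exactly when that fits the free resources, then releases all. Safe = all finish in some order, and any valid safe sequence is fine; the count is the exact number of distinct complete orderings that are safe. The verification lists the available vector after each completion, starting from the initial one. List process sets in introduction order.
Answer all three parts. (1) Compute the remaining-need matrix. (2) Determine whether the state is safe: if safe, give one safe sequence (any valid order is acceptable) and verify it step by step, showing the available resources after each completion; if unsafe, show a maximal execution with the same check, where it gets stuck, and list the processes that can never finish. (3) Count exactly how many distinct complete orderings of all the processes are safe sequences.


(1) Remaining need (order res4, res3, res1):
  T_g: (1, 2, 1)
  T_e: (1, 2, 3)
  T_i: (0, 4, 4)
  T_f: (2, 5, 2)
(2) SAFE — a valid safe sequence is T_g, T_e, T_i, T_f.
Key observation: at T_g the run first touches a limit — (1, 2, 1) against (1, 3, 2), exact on a resource it actually requests.
Step-by-step check:
  pool = (1, 3, 2)
  T_g needs (1, 2, 1) <= (1, 3, 2) -> finishes; pool += (1, 1, 3) = (2, 4, 5)
  T_e needs (1, 2, 3) <= (2, 4, 5) -> finishes; pool += (1, 2, 1) = (3, 6, 6)
  T_i needs (0, 4, 4) <= (3, 6, 6) -> finishes; pool += (0, 1, 3) = (3, 7, 9)
  T_f needs (2, 5, 2) <= (3, 7, 9) -> finishes; pool += (1, 0, 2) = (4, 7, 11)
(3) The exact count: 4 of the possible complete orderings are safe sequences.


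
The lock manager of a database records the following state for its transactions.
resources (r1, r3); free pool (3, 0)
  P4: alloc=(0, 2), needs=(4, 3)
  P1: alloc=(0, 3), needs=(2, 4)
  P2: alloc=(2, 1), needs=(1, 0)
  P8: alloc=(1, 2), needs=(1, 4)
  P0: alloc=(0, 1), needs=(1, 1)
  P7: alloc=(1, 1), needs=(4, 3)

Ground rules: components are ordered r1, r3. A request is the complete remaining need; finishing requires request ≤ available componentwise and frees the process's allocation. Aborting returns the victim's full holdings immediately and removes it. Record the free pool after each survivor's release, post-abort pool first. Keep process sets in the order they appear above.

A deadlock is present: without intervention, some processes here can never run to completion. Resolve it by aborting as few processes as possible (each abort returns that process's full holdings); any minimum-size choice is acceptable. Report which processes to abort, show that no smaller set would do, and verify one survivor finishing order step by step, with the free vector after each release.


The answer: abort P1.
Key observation: aborting P1 returns (0, 3), and P4 — hopeless before — runs at step 2 with the returned capacity in the pool.
Why nothing smaller works: aborting no one leaves the state deadlocked as given.
The survivors complete as P2, P4, P7, P0, P8. Step-by-step check (starting from the post-abort pool):
  pool = (3, 3)
  P2: need (1, 0) fits (3, 3); releases (2, 1), pool now (5, 4)
  P4: need (4, 3) fits (5, 4); releases (0, 2), pool now (5, 6)
  P7: need (4, 3) fits (5, 6); releases (1, 1), pool now (6, 7)
  P0: need (1, 1) fits (6, 7); releases (0, 1), pool now (6, 8)
  P8: need (1, 4) fits (6, 8); releases (1, 2), pool now (7, 10)


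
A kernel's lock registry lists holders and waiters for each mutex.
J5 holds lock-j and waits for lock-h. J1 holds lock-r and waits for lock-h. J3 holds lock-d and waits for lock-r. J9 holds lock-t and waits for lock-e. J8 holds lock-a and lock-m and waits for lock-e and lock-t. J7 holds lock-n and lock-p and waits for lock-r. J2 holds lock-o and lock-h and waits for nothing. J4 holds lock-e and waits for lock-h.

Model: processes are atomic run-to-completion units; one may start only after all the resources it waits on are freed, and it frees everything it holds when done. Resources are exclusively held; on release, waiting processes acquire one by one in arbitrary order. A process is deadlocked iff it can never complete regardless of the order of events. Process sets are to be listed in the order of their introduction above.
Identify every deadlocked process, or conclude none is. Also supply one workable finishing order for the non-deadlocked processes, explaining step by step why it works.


Nothing here is deadlocked.
Key observation: every chain of waits terminates; starting from the processes that wait on nothing, all the rest unlock in turn.
The rest can finish in the order J2, J1, J5, J4, J3, J7, J9, J8.
Walking it through:
  run J2 (it waits on nothing); releases lock-o and lock-h
  run J1 (all its waits — lock-h — are resolved); releases lock-r
  run J5 (all its waits — lock-h — are resolved); releases lock-j
  run J4 (all its waits — lock-h — are resolved); releases lock-e
  run J3 (all its waits — lock-r — are resolved); releases lock-d
  run J7 (all its waits — lock-r — are resolved); releases lock-n and lock-p
  run J9 (all its waits — lock-e — are resolved); releases lock-t
  run J8 (all its waits — lock-e and lock-t — are resolved); releases lock-a and lock-m


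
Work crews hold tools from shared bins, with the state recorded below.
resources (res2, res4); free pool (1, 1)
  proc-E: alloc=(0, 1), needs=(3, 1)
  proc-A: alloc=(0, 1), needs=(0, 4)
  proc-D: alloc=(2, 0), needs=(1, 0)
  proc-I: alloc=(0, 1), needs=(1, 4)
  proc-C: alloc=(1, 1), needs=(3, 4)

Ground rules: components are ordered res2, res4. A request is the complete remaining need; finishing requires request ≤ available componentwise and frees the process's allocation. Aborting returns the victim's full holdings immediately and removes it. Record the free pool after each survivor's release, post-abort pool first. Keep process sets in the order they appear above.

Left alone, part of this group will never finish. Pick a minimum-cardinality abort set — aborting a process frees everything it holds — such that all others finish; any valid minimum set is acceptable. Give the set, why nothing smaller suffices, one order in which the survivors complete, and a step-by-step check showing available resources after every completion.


Minimum abort set: proc-A and proc-C.
Key observation: proc-I had no path to completion before; after the abort of proc-A and proc-C ((1, 2) returned), step 3 is where it fits.
Why nothing smaller works — every single abort fails: proc-E alone leaves proc-A blocked (short on res4); proc-A alone leaves proc-I blocked (short on res4); proc-D alone leaves proc-A blocked (short on res4); proc-I alone leaves proc-A blocked (short on res4); proc-C alone leaves proc-A blocked (short on res4).
The survivors complete as proc-D, proc-E, proc-I. Step-by-step check (starting from the post-abort pool):
  pool = (2, 3)
  proc-D: need (1, 0) fits (2, 3); releases (2, 0), pool now (4, 3)
  proc-E: need (3, 1) fits (4, 3); releases (0, 1), pool now (4, 4)
  proc-I: need (1, 4) fits (4, 4); releases (0, 1), pool now (4, 5)


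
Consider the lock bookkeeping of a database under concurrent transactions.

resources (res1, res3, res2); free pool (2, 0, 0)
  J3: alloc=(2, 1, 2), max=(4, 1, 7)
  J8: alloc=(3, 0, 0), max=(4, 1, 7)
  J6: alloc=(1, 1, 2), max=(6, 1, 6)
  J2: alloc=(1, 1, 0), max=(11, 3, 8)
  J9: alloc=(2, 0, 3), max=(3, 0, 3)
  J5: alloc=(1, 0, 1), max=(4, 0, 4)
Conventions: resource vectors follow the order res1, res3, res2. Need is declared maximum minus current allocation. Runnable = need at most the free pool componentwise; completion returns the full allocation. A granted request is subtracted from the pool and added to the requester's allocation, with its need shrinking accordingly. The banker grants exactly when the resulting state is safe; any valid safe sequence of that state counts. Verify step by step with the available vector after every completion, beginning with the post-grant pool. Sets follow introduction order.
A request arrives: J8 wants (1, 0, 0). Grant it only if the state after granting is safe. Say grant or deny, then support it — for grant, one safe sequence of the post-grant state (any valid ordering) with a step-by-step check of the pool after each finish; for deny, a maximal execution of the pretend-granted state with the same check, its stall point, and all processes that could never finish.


DENY — the pretend-granted state is unsafe.
Key observation: after J9, J5 the pool peaks at (4, 0, 4), and each blocked process is short somewhere: J3 on res2; J8 on res3, res2; J6 on res1; J2 on res1, res3, res2.
On the post-grant state, J9, J5 is a maximal run — nothing extends it. Walking it through:
  pool = (1, 0, 0)
  J9: need (1, 0, 0) fits (1, 0, 0); releases (2, 0, 3), pool now (3, 0, 3)
  J5: need (3, 0, 3) fits (3, 0, 3); releases (1, 0, 1), pool now (4, 0, 4)
  J3 still needs (2, 0, 5) but only (4, 0, 4) is free — short on res2
  J8 still needs (0, 1, 7) but only (4, 0, 4) is free — short on res3 and res2
  J6 still needs (5, 0, 4) but only (4, 0, 4) is free — short on res1
  J2 still needs (10, 2, 8) but only (4, 0, 4) is free — short on res1, res3 and res2
Processes that could never finish after the grant: J3, J8, J6 and J2.


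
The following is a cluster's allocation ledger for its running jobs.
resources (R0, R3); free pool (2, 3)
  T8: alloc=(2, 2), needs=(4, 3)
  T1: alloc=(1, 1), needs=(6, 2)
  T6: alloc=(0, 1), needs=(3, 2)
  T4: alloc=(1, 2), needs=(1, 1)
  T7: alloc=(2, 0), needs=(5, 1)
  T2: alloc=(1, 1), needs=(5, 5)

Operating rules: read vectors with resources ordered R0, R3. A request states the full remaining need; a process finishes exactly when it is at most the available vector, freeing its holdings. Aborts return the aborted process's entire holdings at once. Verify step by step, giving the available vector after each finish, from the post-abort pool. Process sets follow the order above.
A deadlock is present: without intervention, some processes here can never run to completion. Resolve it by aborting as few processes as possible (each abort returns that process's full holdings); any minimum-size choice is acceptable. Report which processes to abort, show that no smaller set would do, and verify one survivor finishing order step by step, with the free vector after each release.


The answer: abort T8.
Key observation: the returned (2, 2) from T8 is what brings T7 — unrunnable before, under any order — into play at step 3.
Minimality: the empty abort set fails — the state is deadlocked as it stands.
One survivor order: T4, T6, T7, T2, T1. Step-by-step check (post-abort pool first):
  pool = (4, 5)
  T4 needs (1, 1) <= (4, 5) -> finishes; pool += (1, 2) = (5, 7)
  T6 needs (3, 2) <= (5, 7) -> finishes; pool += (0, 1) = (5, 8)
  T7 needs (5, 1) <= (5, 8) -> finishes; pool += (2, 0) = (7, 8)
  T2 needs (5, 5) <= (7, 8) -> finishes; pool += (1, 1) = (8, 9)
  T1 needs (6, 2) <= (8, 9) -> finishes; pool += (1, 1) = (9, 10)


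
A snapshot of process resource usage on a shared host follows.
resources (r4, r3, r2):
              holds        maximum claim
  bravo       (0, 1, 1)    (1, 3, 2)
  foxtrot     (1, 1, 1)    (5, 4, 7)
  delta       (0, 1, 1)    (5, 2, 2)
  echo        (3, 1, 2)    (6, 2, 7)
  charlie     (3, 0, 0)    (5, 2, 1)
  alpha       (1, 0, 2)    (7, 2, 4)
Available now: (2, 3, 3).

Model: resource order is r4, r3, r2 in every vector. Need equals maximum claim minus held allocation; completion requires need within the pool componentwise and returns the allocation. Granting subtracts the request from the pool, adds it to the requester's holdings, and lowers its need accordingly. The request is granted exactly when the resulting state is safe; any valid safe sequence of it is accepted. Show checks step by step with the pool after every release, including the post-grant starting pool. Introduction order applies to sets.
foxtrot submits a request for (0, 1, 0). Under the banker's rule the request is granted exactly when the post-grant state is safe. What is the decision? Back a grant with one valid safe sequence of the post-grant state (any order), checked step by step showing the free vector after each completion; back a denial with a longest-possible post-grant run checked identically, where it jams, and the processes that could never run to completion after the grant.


GRANT — the state after the grant stays safe, e.g. via charlie, delta, bravo, echo, foxtrot, alpha.
Key observation: the grant leaves (2, 2, 3) free — enough for charlie, whose release restarts the cascade.
Step-by-step check of the post-grant state:
  pool = (2, 2, 3)
  charlie needs (2, 2, 1) <= (2, 2, 3) -> finishes; pool += (3, 0, 0) = (5, 2, 3)
  delta needs (5, 1, 1) <= (5, 2, 3) -> finishes; pool += (0, 1, 1) = (5, 3, 4)
  bravo needs (1, 2, 1) <= (5, 3, 4) -> finishes; pool += (0, 1, 1) = (5, 4, 5)
  echo needs (3, 1, 5) <= (5, 4, 5) -> finishes; pool += (3, 1, 2) = (8, 5, 7)
  foxtrot needs (4, 2, 6) <= (8, 5, 7) -> finishes; pool += (1, 2, 1) = (9, 7, 8)
  alpha needs (6, 2, 2) <= (9, 7, 8) -> finishes; pool += (1, 0, 2) = (10, 7, 10)


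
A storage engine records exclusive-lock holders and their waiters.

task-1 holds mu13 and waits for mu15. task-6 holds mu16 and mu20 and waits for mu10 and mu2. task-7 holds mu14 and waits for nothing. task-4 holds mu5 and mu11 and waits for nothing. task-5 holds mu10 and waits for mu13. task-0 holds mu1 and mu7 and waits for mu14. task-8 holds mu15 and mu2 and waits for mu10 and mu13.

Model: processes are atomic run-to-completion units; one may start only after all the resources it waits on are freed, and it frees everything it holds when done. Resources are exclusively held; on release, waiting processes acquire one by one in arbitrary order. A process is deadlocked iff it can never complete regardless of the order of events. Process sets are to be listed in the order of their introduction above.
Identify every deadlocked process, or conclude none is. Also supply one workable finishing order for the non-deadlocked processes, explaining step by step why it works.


Deadlocked set: task-1, task-6, task-5 and task-8.
Key observation: the knot is the closed ring of waits task-1 -> task-8 -> task-1; task-5 is caught in further circular waits and task-6 waits into the deadlock from upstream.
A valid finishing order for the others: task-4, task-7, task-0.
Walking it through:
  task-4 waits on nothing -> runs at once and releases mu5 and mu11
  task-7 waits on nothing -> runs at once and releases mu14
  task-0: everything it awaited (mu14) is free; runs, freeing mu1 and mu7


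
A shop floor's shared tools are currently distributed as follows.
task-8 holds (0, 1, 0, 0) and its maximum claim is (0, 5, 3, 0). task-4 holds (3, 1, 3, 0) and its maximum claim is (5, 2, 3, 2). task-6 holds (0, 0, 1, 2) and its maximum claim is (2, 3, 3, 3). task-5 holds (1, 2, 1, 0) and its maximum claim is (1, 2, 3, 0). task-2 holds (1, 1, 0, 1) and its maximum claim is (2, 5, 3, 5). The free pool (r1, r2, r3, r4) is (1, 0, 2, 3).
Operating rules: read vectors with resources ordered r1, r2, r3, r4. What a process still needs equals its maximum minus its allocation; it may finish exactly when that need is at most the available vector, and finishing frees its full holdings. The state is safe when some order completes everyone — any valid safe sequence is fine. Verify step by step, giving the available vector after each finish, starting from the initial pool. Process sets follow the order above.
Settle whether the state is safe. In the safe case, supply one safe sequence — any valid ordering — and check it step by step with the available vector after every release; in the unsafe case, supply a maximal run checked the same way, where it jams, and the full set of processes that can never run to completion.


UNSAFE.
Key observation: even finishing task-5, task-4, task-6 leaves just (5, 3, 7, 5) free — too little r2 for any of the remaining processes.
Going as far as possible: task-5, task-4, task-6; after that, nothing fits. Step-by-step check:
  pool = (1, 0, 2, 3)
  task-5 needs (0, 0, 2, 0) <= (1, 0, 2, 3) -> finishes; pool += (1, 2, 1, 0) = (2, 2, 3, 3)
  task-4 needs (2, 1, 0, 2) <= (2, 2, 3, 3) -> finishes; pool += (3, 1, 3, 0) = (5, 3, 6, 3)
  task-6 needs (2, 3, 2, 1) <= (5, 3, 6, 3) -> finishes; pool += (0, 0, 1, 2) = (5, 3, 7, 5)
  task-8 cannot run: need (0, 4, 3, 0) vs free (5, 3, 7, 5) (insufficient r2)
  task-2 cannot run: need (1, 4, 3, 4) vs free (5, 3, 7, 5) (insufficient r2)
Permanently blocked: task-8 and task-2.


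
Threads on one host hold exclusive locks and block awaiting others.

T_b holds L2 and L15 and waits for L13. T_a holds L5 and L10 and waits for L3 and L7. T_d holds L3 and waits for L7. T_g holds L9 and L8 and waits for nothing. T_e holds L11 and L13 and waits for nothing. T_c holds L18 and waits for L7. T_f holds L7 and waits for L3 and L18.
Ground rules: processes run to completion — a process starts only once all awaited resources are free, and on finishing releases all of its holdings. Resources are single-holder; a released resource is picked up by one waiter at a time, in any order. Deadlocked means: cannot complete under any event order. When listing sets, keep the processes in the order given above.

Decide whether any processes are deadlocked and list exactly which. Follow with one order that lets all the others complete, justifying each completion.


Deadlocked: T_a, T_d, T_c and T_f.
Key observation: the waits loop around T_d -> T_f -> T_d with no way out; T_c is caught in further circular waits and T_a waits into the deadlock from upstream.
A valid finishing order for the others: T_e, T_b, T_g.
Verifying each step:
  run T_e (it waits on nothing); releases L11 and L13
  run T_b (all its waits — L13 — are resolved); releases L2 and L15
  run T_g (it waits on nothing); releases L9 and L8


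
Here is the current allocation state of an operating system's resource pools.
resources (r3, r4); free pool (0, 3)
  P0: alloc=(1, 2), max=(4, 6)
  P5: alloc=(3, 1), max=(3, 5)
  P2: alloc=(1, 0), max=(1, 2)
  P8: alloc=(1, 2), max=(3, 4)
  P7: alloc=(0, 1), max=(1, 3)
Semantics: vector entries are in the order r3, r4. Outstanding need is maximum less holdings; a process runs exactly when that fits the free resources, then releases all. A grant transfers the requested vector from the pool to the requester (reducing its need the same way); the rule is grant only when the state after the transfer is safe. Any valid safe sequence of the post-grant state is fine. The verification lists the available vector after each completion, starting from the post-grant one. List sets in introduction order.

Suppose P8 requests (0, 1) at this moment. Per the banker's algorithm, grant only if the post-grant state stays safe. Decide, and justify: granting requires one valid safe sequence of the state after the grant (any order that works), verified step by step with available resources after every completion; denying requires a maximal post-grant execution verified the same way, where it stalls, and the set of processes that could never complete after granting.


DENY: after the grant no complete ordering would exist.
Key observation: after P2, P7 the pool peaks at (1, 3), and each blocked process is short somewhere: P0 on r3, r4; P5 on r4; P8 on r3.
After a pretend grant, a maximal execution: P2, P7 — then nothing else fits. Check, step by step:
  pool = (0, 2)
  run P2 (needs (0, 2), free (0, 2)); after release of (1, 0) the pool is (1, 2)
  run P7 (needs (1, 2), free (1, 2)); after release of (0, 1) the pool is (1, 3)
  P0 cannot run: need (3, 4) vs free (1, 3) (insufficient r3 and r4)
  P5 cannot run: need (0, 4) vs free (1, 3) (insufficient r4)
  P8 cannot run: need (2, 1) vs free (1, 3) (insufficient r3)
Processes that could never finish after the grant: P0, P5 and P8.


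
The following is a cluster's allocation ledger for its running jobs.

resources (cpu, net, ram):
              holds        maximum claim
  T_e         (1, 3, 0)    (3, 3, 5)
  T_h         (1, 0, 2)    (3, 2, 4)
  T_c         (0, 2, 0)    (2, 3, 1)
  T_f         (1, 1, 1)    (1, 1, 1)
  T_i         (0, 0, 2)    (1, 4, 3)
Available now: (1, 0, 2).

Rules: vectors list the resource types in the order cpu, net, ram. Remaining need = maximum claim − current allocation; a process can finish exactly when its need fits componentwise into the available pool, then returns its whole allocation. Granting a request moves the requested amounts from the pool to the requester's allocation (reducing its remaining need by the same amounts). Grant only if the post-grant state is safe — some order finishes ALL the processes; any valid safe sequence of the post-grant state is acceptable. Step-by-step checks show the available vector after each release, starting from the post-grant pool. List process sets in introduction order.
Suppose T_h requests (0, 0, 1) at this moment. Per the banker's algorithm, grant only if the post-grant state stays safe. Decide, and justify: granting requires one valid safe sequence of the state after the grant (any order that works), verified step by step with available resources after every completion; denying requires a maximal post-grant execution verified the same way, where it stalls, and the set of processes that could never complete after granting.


GRANT. The post-grant state is safe; one safe sequence: T_f, T_c, T_h, T_e, T_i.
Key observation: granting shrinks the pool to (1, 0, 1), yet T_f still fits and the chain goes through.
Check on the post-grant state, step by step:
  pool = (1, 0, 1)
  run T_f (needs (0, 0, 0), free (1, 0, 1)); after release of (1, 1, 1) the pool is (2, 1, 2)
  run T_c (needs (2, 1, 1), free (2, 1, 2)); after release of (0, 2, 0) the pool is (2, 3, 2)
  run T_h (needs (2, 2, 1), free (2, 3, 2)); after release of (1, 0, 3) the pool is (3, 3, 5)
  run T_e (needs (2, 0, 5), free (3, 3, 5)); after release of (1, 3, 0) the pool is (4, 6, 5)
  run T_i (needs (1, 4, 1), free (4, 6, 5)); after release of (0, 0, 2) the pool is (4, 6, 7)


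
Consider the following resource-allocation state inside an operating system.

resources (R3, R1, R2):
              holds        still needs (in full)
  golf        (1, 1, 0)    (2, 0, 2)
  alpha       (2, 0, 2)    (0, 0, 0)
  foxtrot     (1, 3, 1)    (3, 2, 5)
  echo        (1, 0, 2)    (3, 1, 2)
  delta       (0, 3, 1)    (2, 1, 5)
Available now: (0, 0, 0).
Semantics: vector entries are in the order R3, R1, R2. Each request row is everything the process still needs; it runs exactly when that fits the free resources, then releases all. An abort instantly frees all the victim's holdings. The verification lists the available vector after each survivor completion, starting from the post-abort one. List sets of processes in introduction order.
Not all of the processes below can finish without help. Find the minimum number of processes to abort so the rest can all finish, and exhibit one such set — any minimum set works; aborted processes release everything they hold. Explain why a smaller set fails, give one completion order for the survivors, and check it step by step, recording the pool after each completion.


The answer: abort foxtrot.
Key observation: the returned (1, 3, 1) from foxtrot is what brings delta — unrunnable before, under any order — into play at step 4.
Why nothing smaller works: aborting no one leaves the state deadlocked as given.
One survivor order: alpha, echo, golf, delta. Walking it through (post-abort pool first):
  pool = (1, 3, 1)
  alpha needs (0, 0, 0) <= (1, 3, 1) -> finishes; pool += (2, 0, 2) = (3, 3, 3)
  echo needs (3, 1, 2) <= (3, 3, 3) -> finishes; pool += (1, 0, 2) = (4, 3, 5)
  golf needs (2, 0, 2) <= (4, 3, 5) -> finishes; pool += (1, 1, 0) = (5, 4, 5)
  delta needs (2, 1, 5) <= (5, 4, 5) -> finishes; pool += (0, 3, 1) = (5, 7, 6)
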